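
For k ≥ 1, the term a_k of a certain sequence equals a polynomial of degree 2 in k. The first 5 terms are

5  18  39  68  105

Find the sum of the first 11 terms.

2090

1st diffs: 13, 21, 29, 37.
2nd diffs: 8, 8, 8 (constant).
Newton forward-difference form: a_k = 5 + 13·C(k-1,1) + 8·C(k-1,2).
Continuing: …, 150, 203, 264, 333, …, a_{11} = 495.
Summing k = 1..11 (11 terms) gives 2090.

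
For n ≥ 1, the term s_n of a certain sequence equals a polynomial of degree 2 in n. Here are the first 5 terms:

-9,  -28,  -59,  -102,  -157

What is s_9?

-497

1st diffs: -19, -31, -43, -55.
2nd diffs: -12, -12, -12 (constant).
Newton forward-difference form: s_n = -9 + (-19)·C(n-1,1) + (-12)·C(n-1,2).
At n = 9: n-1 = 8, so s_9 = -9 - 152 - 336 = -497.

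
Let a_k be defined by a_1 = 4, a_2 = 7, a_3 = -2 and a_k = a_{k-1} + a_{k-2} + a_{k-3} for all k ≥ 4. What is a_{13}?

1658

Compute successive terms:
a_4 = 9  a_5 = 14  a_6 = 21  a_7 = 44  a_8 = 79  a_9 = 144  a_{10} = 267  a_{11} = 490  a_{12} = 901  a_{13} = 1658.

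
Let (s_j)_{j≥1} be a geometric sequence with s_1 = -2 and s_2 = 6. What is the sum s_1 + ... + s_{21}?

Common ratio r = -3.
s_j = (-2)·(-3)^(j-1).
S = (-2)·((-3)^21 - 1)/(-3 - 1) = (-2)·(-10460353203 - 1)/(-4) = -5230176602.

-5230176602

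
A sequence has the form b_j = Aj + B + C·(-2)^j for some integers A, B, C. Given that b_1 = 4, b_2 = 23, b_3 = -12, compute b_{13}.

-24554

At j = 1, 2, 3: A + B - 2C = 4; 2A + B + 4C = 23; 3A + B - 8C = -12.
Subtracting the first from the second: A + 6C = 19.
Subtracting the second from the third: A - 12C = -35.
Solving: C = 3, A = 1, then B = 9.
Therefore b_{13} = 13 + 9 + 3·(-8192) = -24554.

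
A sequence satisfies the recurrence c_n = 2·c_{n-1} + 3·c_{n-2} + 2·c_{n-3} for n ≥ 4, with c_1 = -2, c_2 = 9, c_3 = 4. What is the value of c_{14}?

2804781

Iterate the recurrence:
c_4 = 31  c_5 = 92  c_6 = 285  …  c_{11} = 89500  c_{12} = 282175  c_{13} = 889628  c_{14} = 2804781.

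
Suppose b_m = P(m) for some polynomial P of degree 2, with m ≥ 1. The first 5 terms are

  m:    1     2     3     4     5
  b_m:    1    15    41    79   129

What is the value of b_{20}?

2319

1st diffs: 14, 26, 38, 50.
2nd diffs: 12, 12, 12 (constant).
Newton forward-difference form: b_m = 1 + 14·C(m-1,1) + 12·C(m-1,2).
At m = 20: m-1 = 19, so b_{20} = 1 + 266 + 2052 = 2319.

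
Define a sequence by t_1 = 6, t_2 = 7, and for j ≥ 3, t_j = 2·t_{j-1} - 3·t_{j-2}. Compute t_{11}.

Applying the relation repeatedly:
t_3 = -4, t_4 = -29, t_5 = -46, t_6 = -5, t_7 = 128, t_8 = 271, t_9 = 158, t_{10} = -497, t_{11} = -1468.

-1468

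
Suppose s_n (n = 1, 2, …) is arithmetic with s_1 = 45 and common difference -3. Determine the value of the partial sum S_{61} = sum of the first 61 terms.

s_n = 45 + (n - 1)·(-3).
s_{61} = -135; S = 61·(45 + (-135))/2 = -2745.

-2745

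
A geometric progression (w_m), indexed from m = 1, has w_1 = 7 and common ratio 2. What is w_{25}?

w_m = 7·2^(m-1).
w_{25} = 7·2^24 = 117440512.

117440512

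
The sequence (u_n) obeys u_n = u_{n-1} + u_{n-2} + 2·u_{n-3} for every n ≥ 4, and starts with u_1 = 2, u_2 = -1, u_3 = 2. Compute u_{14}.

Step forward from the initial values:
u_4 = 5  u_5 = 5  u_6 = 14  …  u_{11} = 437  u_{12} = 878  u_{13} = 1757  u_{14} = 3509.

3509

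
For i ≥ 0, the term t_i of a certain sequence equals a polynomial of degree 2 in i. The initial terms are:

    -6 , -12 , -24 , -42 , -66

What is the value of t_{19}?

1st diffs: -6, -12, -18, -24.
2nd diffs: -6, -6, -6 (constant).
So t_i = -3i^2 - 3i - 6.
Evaluating at i = 19 gives t_{19} = -1146.

-1146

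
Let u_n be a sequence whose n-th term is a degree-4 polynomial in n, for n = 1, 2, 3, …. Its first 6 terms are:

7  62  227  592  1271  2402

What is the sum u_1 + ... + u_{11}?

1st diffs: 55, 165, 365, 679, 1131.
2nd diffs: 110, 200, 314, 452.
3rd diffs: 90, 114, 138.
4th diffs: 24, 24 (constant).
Newton forward-difference form: u_n = 7 + 55·C(n-1,1) + 110·C(n-1,2) + 90·C(n-1,3) + 24·C(n-1,4).
Continuing: …, 4147, 6692, 10247, 15046, …, u_{11} = 21347.
Summing n = 1..11 (11 terms) gives 62040.

62040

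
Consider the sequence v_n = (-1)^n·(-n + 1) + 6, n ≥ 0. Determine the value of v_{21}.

26

(-1)^21 = -1; -n + 1 at n=21 is -20; so v_{21} = 26.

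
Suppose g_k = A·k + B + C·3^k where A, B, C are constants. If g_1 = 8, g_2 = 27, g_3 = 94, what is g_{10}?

236147

Write the equations: A + B + 3C = 8; 2A + B + 9C = 27; 3A + B + 27C = 94.
Subtracting the first from the second: A + 6C = 19.
Subtracting the second from the third: A + 18C = 67.
Solving: C = 4, A = -5, then B = 1.
So g_k = -5·k + 1 + 4·3^k; at k=10 this is 236147.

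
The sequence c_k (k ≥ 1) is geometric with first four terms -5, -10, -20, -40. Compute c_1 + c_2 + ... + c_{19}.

-2621435

Common ratio r = 2.
c_k = (-5)·2^(k-1).
S = (-5)·(2^19 - 1)/(2 - 1) = (-5)·(524288 - 1)/(1) = -2621435.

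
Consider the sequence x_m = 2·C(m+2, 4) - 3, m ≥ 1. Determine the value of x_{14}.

3637

C(16, 4) = 1820, so x_{14} = 3637.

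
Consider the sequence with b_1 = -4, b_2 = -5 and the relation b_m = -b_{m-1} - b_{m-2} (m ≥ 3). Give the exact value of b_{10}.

-4

b_3 = 9;  b_4 = -4;  b_5 = -5;  b_6 = 9;  b_7 = -4;  b_8 = -5;  b_9 = 9;  b_{10} = -4.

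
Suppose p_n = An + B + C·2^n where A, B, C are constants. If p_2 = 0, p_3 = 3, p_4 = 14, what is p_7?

223

At n = 2, 3, 4: 2A + B + 4C = 0; 3A + B + 8C = 3; 4A + B + 16C = 14.
Subtracting the first from the second: A + 4C = 3.
Subtracting the second from the third: A + 8C = 11.
Solving: C = 2, A = -5, then B = 2.
So p_n = -5·n + 2 + 2·2^n; at n=7 this is 223.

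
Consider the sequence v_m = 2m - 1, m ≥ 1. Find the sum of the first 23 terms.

Over m = 1..23: Σm = 276.
Total = (2)·276 + (-1)·23 = 529.

529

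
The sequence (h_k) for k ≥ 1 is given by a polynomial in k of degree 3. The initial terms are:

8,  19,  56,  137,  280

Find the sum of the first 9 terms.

4920

1st diffs: 11, 37, 81, 143.
2nd diffs: 26, 44, 62.
3rd diffs: 18, 18 (constant).
Newton forward-difference form: h_k = 8 + 11·C(k-1,1) + 26·C(k-1,2) + 18·C(k-1,3).
Continuing: 503, 824, 1261, 1832.
Summing k = 1..9 (9 terms) gives 4920.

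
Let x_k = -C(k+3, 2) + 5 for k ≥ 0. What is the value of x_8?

-50

C(11, 2) = 55, so x_8 = -50.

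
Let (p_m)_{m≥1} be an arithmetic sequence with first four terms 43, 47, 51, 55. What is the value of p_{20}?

119

Common difference d = 4.
p_m = 43 + (m - 1)·4.
p_{20} = 43 + 19·4 = 119.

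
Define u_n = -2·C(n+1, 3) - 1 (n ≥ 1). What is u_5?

C(6, 3) = 20, so u_5 = -41.

-41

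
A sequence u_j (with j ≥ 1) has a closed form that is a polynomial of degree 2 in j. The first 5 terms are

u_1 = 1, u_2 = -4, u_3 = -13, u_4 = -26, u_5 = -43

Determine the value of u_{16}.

1st diffs: -5, -9, -13, -17.
2nd diffs: -4, -4, -4 (constant).
So u_j = -2j^2 + j + 2.
Evaluating at j = 16 gives u_{16} = -494.

-494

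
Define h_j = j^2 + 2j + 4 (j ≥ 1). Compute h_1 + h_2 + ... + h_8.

Over j = 1..8: Σj = 36, Σj² = 204.
Total = (1)·204 + (2)·36 + (4)·8 = 308.

308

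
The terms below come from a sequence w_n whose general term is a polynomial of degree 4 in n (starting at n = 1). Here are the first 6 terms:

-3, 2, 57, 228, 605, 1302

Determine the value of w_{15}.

1st diffs: 5, 55, 171, 377, 697.
2nd diffs: 50, 116, 206, 320.
3rd diffs: 66, 90, 114.
4th diffs: 24, 24 (constant).
So w_n = n^4 + n^3 - 6n^2 + n.
Evaluating at n = 15 gives w_{15} = 52665.

52665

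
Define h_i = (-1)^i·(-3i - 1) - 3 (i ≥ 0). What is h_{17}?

(-1)^17 = -1; -3i - 1 at i=17 is -52; so h_{17} = 49.

49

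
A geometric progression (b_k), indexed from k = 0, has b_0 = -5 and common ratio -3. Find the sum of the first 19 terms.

b_k = (-5)·(-3)^(k-0).
S = (-5)·((-3)^19 - 1)/(-3 - 1) = (-5)·(-1162261467 - 1)/(-4) = -1452826835.

-1452826835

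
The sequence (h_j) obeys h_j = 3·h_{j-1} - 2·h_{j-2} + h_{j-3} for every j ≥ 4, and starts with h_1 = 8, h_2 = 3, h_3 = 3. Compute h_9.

883

h_4 = 11, h_5 = 30, h_6 = 71, h_7 = 164, h_8 = 380, h_9 = 883.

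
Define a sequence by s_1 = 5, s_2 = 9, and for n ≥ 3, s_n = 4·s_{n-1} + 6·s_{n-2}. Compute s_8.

228792

Compute successive terms:
s_3 = 66  s_4 = 318  s_5 = 1668  s_6 = 8580  s_7 = 44328  s_8 = 228792.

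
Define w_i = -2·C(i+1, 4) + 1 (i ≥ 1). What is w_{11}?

C(12, 4) = 495, so w_{11} = -989.

-989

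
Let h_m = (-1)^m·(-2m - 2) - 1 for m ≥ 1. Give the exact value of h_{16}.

-35

(-1)^16 = 1; -2m - 2 at m=16 is -34; so h_{16} = -35.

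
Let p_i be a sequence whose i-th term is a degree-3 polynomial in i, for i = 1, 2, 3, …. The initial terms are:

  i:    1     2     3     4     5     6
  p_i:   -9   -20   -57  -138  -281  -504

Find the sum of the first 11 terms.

-10934

1st diffs: -11, -37, -81, -143, -223.
2nd diffs: -26, -44, -62, -80.
3rd diffs: -18, -18, -18 (constant).
Newton forward-difference form: p_i = -9 + (-11)·C(i-1,1) + (-26)·C(i-1,2) + (-18)·C(i-1,3).
Continuing: …, -825, -1262, -1833, -2556, …, p_{11} = -3449.
Summing i = 1..11 (11 terms) gives -10934.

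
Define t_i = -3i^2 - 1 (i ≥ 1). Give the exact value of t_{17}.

-868

t_{17} = -3·17^2 - 1 = -868.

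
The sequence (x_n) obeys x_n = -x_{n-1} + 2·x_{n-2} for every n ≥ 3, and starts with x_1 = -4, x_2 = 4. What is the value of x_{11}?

-2732

Step forward from the initial values:
x_3 = -12  x_4 = 20  x_5 = -44  x_6 = 84  x_7 = -172  x_8 = 340  x_9 = -684  x_{10} = 1364  x_{11} = -2732.
(Characteristic roots are 1 and -2.)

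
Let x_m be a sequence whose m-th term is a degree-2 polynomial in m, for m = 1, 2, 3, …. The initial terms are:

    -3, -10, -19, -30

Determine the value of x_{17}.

1st diffs: -7, -9, -11.
2nd diffs: -2, -2 (constant).
Newton forward-difference form: x_m = -3 + (-7)·C(m-1,1) + (-2)·C(m-1,2).
At m = 17: m-1 = 16, so x_{17} = -3 - 112 - 240 = -355.

-355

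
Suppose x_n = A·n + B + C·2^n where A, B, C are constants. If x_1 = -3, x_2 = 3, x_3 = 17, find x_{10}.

Write the equations: A + B + 2C = -3; 2A + B + 4C = 3; 3A + B + 8C = 17.
Subtracting the first from the second: A + 2C = 6.
Subtracting the second from the third: A + 4C = 14.
Solving: C = 4, A = -2, then B = -9.
So x_n = -2·n + (-9) + 4·2^n; at n=10 this is 4067.

4067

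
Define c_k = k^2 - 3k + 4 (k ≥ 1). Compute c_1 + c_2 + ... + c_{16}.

Over k = 1..16: Σk = 136, Σk² = 1496.
Total = (1)·1496 + (-3)·136 + (4)·16 = 1152.

1152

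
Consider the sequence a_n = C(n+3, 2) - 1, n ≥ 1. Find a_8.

C(11, 2) = 55, so a_8 = 54.

54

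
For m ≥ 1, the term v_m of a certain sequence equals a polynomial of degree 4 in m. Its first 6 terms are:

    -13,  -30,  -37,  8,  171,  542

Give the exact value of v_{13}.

21563

1st diffs: -17, -7, 45, 163, 371.
2nd diffs: 10, 52, 118, 208.
3rd diffs: 42, 66, 90.
4th diffs: 24, 24 (constant).
So v_m = m^4 - 3m^3 - 2m^2 - 5m - 4.
Evaluating at m = 13 gives v_{13} = 21563.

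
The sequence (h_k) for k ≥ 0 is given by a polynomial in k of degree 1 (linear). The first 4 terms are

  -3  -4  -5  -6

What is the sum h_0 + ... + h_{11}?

1st diffs: -1, -1, -1 (constant).
So h_k = -k - 3.
Continuing: …, -7, -8, -9, -10, …, h_{11} = -14.
Summing k = 0..11 (12 terms) gives -102.

-102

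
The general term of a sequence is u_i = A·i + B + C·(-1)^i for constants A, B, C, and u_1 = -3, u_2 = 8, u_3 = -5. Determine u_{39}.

-41

Plug in i = 1, 2, 3: A + B - C = -3; 2A + B + C = 8; 3A + B - C = -5.
Subtracting the first from the second: A + 2C = 11.
Subtracting the second from the third: A - 2C = -13.
Solving: C = 6, A = -1, then B = 4.
Therefore u_{39} = -39 + 4 + 6·(-1) = -41.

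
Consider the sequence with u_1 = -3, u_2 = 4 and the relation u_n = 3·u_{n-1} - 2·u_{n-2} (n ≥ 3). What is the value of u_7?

438

Applying the relation repeatedly:
u_3 = 18; u_4 = 46; u_5 = 102; u_6 = 214; u_7 = 438.
(Characteristic roots are 2 and 1.)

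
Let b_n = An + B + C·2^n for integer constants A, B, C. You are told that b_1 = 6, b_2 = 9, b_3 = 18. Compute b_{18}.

The three given values yield: A + B + 2C = 6; 2A + B + 4C = 9; 3A + B + 8C = 18.
Subtracting the first from the second: A + 2C = 3.
Subtracting the second from the third: A + 4C = 9.
Solving: C = 3, A = -3, then B = 3.
Therefore b_{18} = -54 + 3 + 3·262144 = 786381.

786381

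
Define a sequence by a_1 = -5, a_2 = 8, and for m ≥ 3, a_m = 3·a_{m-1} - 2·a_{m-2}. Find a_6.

a_3 = 34;  a_4 = 86;  a_5 = 190;  a_6 = 398.
(Characteristic roots are 2 and 1.)

398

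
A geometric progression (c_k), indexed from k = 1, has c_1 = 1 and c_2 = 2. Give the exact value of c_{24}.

Common ratio r = 2.
c_k = 1·2^(k-1).
c_{24} = 1·2^23 = 8388608.

8388608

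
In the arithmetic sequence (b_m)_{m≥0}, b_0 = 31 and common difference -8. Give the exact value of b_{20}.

-129

b_m = 31 + (m - 0)·(-8).
b_{20} = 31 + 20·(-8) = -129.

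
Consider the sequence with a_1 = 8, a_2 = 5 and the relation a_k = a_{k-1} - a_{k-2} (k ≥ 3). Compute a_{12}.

a_3 = -3  a_4 = -8  a_5 = -5  a_6 = 3  a_7 = 8  a_8 = 5  a_9 = -3  a_{10} = -8  a_{11} = -5  a_{12} = 3.

3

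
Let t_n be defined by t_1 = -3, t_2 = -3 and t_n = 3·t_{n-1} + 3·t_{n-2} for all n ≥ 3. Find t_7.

-3483

Step forward from the initial values:
t_3 = -18; t_4 = -63; t_5 = -243; t_6 = -918; t_7 = -3483.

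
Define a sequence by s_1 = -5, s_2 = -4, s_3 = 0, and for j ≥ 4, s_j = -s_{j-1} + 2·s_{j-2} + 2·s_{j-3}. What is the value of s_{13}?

310

Compute successive terms:
s_4 = -18  s_5 = 10  s_6 = -46  s_7 = 30  s_8 = -102  s_9 = 70  s_{10} = -214  s_{11} = 150  s_{12} = -438  s_{13} = 310.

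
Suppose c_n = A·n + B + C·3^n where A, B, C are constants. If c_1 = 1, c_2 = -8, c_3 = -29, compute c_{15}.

-14348945

The three given values yield: A + B + 3C = 1; 2A + B + 9C = -8; 3A + B + 27C = -29.
Subtracting the first from the second: A + 6C = -9.
Subtracting the second from the third: A + 18C = -21.
Solving: C = -1, A = -3, then B = 7.
So c_n = -3·n + 7 + (-1)·3^n; at n=15 this is -14348945.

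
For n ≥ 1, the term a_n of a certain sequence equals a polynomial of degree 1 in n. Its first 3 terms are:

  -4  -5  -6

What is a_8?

1st diffs: -1, -1 (constant).
So a_n = -n - 3.
Evaluating at n = 8 gives a_8 = -11.

-11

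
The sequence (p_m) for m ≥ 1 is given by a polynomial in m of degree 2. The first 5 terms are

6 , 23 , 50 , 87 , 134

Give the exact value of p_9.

422

1st diffs: 17, 27, 37, 47.
2nd diffs: 10, 10, 10 (constant).
So p_m = 5m^2 + 2m - 1.
Evaluating at m = 9 gives p_9 = 422.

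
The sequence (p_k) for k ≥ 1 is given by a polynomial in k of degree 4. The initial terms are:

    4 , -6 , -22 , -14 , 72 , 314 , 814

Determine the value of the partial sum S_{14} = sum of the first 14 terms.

1st diffs: -10, -16, 8, 86, 242, 500.
2nd diffs: -6, 24, 78, 156, 258.
3rd diffs: 30, 54, 78, 102.
4th diffs: 24, 24, 24 (constant).
Newton forward-difference form: p_k = 4 + (-10)·C(k-1,1) + (-6)·C(k-1,2) + 30·C(k-1,3) + 24·C(k-1,4).
Continuing: …, 1698, 3116, 5242, 8274, …, p_{14} = 25146.
Summing k = 1..14 (14 terms) gives 75040.

75040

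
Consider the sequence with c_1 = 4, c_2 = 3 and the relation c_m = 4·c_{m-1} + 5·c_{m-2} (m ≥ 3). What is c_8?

91143

Step forward from the initial values:
c_3 = 32, c_4 = 143, c_5 = 732, c_6 = 3643, c_7 = 18232, c_8 = 91143.
(Characteristic roots are 5 and -1.)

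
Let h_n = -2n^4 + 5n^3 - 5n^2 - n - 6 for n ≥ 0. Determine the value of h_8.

-5966

h_8 = -2·8^4 + 5·8^3 - 5·8^2 - 1·8 - 6 = -5966.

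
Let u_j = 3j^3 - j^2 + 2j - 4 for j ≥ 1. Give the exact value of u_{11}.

u_{11} = 3·11^3 - 1·11^2 + 2·11 - 4 = 3890.

3890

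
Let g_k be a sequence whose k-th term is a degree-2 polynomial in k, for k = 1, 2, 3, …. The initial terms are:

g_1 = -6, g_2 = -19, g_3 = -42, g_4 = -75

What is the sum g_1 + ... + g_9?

-1362

1st diffs: -13, -23, -33.
2nd diffs: -10, -10 (constant).
Newton forward-difference form: g_k = -6 + (-13)·C(k-1,1) + (-10)·C(k-1,2).
Continuing: …, -118, -171, -234, -307, …, g_9 = -390.
Summing k = 1..9 (9 terms) gives -1362.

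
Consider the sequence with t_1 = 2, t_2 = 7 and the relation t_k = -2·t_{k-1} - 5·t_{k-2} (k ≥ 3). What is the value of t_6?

-253

Iterate the recurrence:
t_3 = -24  t_4 = 13  t_5 = 94  t_6 = -253.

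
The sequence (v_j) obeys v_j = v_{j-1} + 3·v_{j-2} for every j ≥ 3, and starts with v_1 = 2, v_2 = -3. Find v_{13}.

-2382

Applying the relation repeatedly:
v_3 = 3  v_4 = -6  v_5 = 3  …  v_{10} = -222  v_{11} = -429  v_{12} = -1095  v_{13} = -2382.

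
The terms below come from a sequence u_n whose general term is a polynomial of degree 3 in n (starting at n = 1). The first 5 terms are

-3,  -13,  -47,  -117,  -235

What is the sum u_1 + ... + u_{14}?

-21700

1st diffs: -10, -34, -70, -118.
2nd diffs: -24, -36, -48.
3rd diffs: -12, -12 (constant).
Newton forward-difference form: u_n = -3 + (-10)·C(n-1,1) + (-24)·C(n-1,2) + (-12)·C(n-1,3).
Continuing: …, -413, -663, -997, -1427, …, u_{14} = -5437.
Summing n = 1..14 (14 terms) gives -21700.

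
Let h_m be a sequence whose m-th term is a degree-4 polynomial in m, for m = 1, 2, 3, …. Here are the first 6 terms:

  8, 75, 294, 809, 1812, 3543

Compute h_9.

16224

1st diffs: 67, 219, 515, 1003, 1731.
2nd diffs: 152, 296, 488, 728.
3rd diffs: 144, 192, 240.
4th diffs: 48, 48 (constant).
So h_m = 2m^4 + 4m^3 + 2m^2 + 3m - 3.
Evaluating at m = 9 gives h_9 = 16224.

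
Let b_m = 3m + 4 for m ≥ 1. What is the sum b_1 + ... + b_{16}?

Over m = 1..16: Σm = 136.
Total = (3)·136 + (4)·16 = 472.

472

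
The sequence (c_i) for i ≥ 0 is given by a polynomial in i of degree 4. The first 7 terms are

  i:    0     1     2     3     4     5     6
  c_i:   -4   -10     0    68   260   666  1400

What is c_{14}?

40680

1st diffs: -6, 10, 68, 192, 406, 734.
2nd diffs: 16, 58, 124, 214, 328.
3rd diffs: 42, 66, 90, 114.
4th diffs: 24, 24, 24 (constant).
Newton forward-difference form: c_i = -4 + (-6)·C(i,1) + 16·C(i,2) + 42·C(i,3) + 24·C(i,4).
At i = 14: i = 14, so c_{14} = -4 - 84 + 1456 + 15288 + 24024 = 40680.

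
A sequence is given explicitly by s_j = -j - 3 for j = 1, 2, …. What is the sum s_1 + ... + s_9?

-72

Over j = 1..9: Σj = 45.
Total = (-1)·45 + (-3)·9 = -72.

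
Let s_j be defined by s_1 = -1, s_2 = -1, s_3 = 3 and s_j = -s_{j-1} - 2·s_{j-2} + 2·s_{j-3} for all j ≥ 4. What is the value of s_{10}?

s_4 = -3;  s_5 = -5;  s_6 = 17;  s_7 = -13;  s_8 = -31;  s_9 = 91;  s_{10} = -55.

-55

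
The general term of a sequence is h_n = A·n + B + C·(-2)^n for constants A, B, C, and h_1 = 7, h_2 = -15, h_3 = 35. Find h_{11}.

At n = 1, 2, 3: A + B - 2C = 7; 2A + B + 4C = -15; 3A + B - 8C = 35.
Subtracting the first from the second: A + 6C = -22.
Subtracting the second from the third: A - 12C = 50.
Solving: C = -4, A = 2, then B = -3.
Hence h_{11} = 2·11 + (-3) + (-4)·(-2048) = 8211.

8211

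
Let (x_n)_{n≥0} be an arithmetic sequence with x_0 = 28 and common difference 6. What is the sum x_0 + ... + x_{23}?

x_n = 28 + (n - 0)·6.
x_{23} = 166; S = 24·(28 + 166)/2 = 2328.

2328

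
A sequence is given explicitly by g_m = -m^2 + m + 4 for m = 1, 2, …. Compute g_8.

-52

g_8 = -1·8^2 + 1·8 + 4 = -52.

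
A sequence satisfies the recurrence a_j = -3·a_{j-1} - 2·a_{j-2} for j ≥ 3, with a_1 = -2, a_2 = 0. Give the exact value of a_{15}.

32764

Step forward from the initial values:
a_3 = 4;  a_4 = -12;  a_5 = 28;  …;  a_{12} = -4092;  a_{13} = 8188;  a_{14} = -16380;  a_{15} = 32764.
(Characteristic roots are -1 and -2.)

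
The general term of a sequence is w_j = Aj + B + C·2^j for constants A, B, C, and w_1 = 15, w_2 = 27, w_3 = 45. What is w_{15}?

98397

Write the equations: A + B + 2C = 15; 2A + B + 4C = 27; 3A + B + 8C = 45.
Subtracting the first from the second: A + 2C = 12.
Subtracting the second from the third: A + 4C = 18.
Solving: C = 3, A = 6, then B = 3.
Therefore w_{15} = 90 + 3 + 3·32768 = 98397.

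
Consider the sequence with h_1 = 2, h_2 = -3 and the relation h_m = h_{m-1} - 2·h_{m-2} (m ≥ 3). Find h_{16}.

631

h_3 = -7  h_4 = -1  h_5 = 13  …  h_{13} = -227  h_{14} = -177  h_{15} = 277  h_{16} = 631.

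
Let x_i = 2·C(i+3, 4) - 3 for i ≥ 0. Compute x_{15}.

6117

C(18, 4) = 3060, so x_{15} = 6117.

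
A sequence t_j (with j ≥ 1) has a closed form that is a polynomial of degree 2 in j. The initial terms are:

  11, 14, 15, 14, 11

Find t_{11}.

-49

1st diffs: 3, 1, -1, -3.
2nd diffs: -2, -2, -2 (constant).
So t_j = -j^2 + 6j + 6.
Evaluating at j = 11 gives t_{11} = -49.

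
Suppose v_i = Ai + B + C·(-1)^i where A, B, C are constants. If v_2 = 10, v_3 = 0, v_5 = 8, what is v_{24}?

At i = 2, 3, 5: 2A + B + C = 10; 3A + B - C = 0; 5A + B - C = 8.
Subtracting the first from the second: A - 2C = -10.
Subtracting the second from the third: 2A = 8.
Solving: C = 7, A = 4, then B = -5.
So v_i = 4·i + (-5) + 7·(-1)^i; at i=24 this is 98.

98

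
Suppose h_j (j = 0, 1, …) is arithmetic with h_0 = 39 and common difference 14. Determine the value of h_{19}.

305

h_j = 39 + (j - 0)·14.
h_{19} = 39 + 19·14 = 305.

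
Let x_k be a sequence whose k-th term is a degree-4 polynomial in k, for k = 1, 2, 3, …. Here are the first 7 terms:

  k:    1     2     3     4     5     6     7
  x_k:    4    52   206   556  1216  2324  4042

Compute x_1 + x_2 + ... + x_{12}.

90094

1st diffs: 48, 154, 350, 660, 1108, 1718.
2nd diffs: 106, 196, 310, 448, 610.
3rd diffs: 90, 114, 138, 162.
4th diffs: 24, 24, 24 (constant).
Newton forward-difference form: x_k = 4 + 48·C(k-1,1) + 106·C(k-1,2) + 90·C(k-1,3) + 24·C(k-1,4).
Continuing: …, 6556, 10076, 14836, 21094, …, x_{12} = 29132.
Summing k = 1..12 (12 terms) gives 90094.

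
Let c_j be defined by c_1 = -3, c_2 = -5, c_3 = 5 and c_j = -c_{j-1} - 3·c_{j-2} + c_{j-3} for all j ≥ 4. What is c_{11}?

Step forward from the initial values:
c_4 = 7  c_5 = -27  c_6 = 11  c_7 = 77  c_8 = -137  c_9 = -83  c_{10} = 571  c_{11} = -459.

-459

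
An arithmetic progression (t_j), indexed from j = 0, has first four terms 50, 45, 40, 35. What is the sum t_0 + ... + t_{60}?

-6100

Common difference d = -5.
t_j = 50 + (j - 0)·(-5).
t_{60} = -250; S = 61·(50 + (-250))/2 = -6100.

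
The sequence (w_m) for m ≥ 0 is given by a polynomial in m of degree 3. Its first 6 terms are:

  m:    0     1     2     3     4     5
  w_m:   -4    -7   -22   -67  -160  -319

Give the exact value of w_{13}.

-6127

1st diffs: -3, -15, -45, -93, -159.
2nd diffs: -12, -30, -48, -66.
3rd diffs: -18, -18, -18 (constant).
Newton forward-difference form: w_m = -4 + (-3)·C(m,1) + (-12)·C(m,2) + (-18)·C(m,3).
At m = 13: m = 13, so w_{13} = -4 - 39 - 936 - 5148 = -6127.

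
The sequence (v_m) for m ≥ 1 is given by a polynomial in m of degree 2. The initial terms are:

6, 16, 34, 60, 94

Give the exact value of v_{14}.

1st diffs: 10, 18, 26, 34.
2nd diffs: 8, 8, 8 (constant).
Newton forward-difference form: v_m = 6 + 10·C(m-1,1) + 8·C(m-1,2).
At m = 14: m-1 = 13, so v_{14} = 6 + 130 + 624 = 760.

760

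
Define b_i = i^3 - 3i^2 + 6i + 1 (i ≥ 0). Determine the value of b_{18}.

b_{18} = 1·18^3 - 3·18^2 + 6·18 + 1 = 4969.

4969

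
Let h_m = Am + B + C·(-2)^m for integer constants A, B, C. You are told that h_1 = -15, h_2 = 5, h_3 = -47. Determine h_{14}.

Plug in m = 1, 2, 3: A + B - 2C = -15; 2A + B + 4C = 5; 3A + B - 8C = -47.
Subtracting the first from the second: A + 6C = 20.
Subtracting the second from the third: A - 12C = -52.
Solving: C = 4, A = -4, then B = -3.
Therefore h_{14} = -56 + (-3) + 4·16384 = 65477.

65477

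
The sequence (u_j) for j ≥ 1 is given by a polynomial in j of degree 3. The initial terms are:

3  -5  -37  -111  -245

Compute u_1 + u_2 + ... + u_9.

-4545

1st diffs: -8, -32, -74, -134.
2nd diffs: -24, -42, -60.
3rd diffs: -18, -18 (constant).
Newton forward-difference form: u_j = 3 + (-8)·C(j-1,1) + (-24)·C(j-1,2) + (-18)·C(j-1,3).
Continuing: -457, -765, -1187, -1741.
Summing j = 1..9 (9 terms) gives -4545.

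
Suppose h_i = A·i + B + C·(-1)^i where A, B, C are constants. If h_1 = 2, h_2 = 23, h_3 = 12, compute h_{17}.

82

At i = 1, 2, 3: A + B - C = 2; 2A + B + C = 23; 3A + B - C = 12.
Subtracting the first from the second: A + 2C = 21.
Subtracting the second from the third: A - 2C = -11.
Solving: C = 8, A = 5, then B = 5.
So h_i = 5·i + 5 + 8·(-1)^i; at i=17 this is 82.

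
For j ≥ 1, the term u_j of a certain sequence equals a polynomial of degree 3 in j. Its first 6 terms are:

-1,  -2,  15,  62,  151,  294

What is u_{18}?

10590

1st diffs: -1, 17, 47, 89, 143.
2nd diffs: 18, 30, 42, 54.
3rd diffs: 12, 12, 12 (constant).
Newton forward-difference form: u_j = -1 + (-1)·C(j-1,1) + 18·C(j-1,2) + 12·C(j-1,3).
At j = 18: j-1 = 17, so u_{18} = -1 - 17 + 2448 + 8160 = 10590.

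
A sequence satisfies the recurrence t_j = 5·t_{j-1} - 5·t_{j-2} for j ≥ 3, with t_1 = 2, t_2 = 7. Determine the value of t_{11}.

728125

Iterate the recurrence:
t_3 = 25;  t_4 = 90;  t_5 = 325;  t_6 = 1175;  t_7 = 4250;  t_8 = 15375;  t_9 = 55625;  t_{10} = 201250;  t_{11} = 728125.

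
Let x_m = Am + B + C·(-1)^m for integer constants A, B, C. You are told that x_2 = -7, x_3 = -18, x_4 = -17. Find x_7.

-38

The three given values yield: 2A + B + C = -7; 3A + B - C = -18; 4A + B + C = -17.
Subtracting the first from the second: A - 2C = -11.
Subtracting the second from the third: A + 2C = 1.
Solving: C = 3, A = -5, then B = 0.
So x_m = -5·m + 0 + 3·(-1)^m; at m=7 this is -38.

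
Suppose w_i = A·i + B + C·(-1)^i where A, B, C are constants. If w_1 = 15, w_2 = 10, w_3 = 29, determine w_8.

Plug in i = 1, 2, 3: A + B - C = 15; 2A + B + C = 10; 3A + B - C = 29.
Subtracting the first from the second: A + 2C = -5.
Subtracting the second from the third: A - 2C = 19.
Solving: C = -6, A = 7, then B = 2.
So w_i = 7·i + 2 + (-6)·(-1)^i; at i=8 this is 52.

52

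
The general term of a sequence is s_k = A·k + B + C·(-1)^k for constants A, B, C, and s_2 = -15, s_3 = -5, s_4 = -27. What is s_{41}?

-233

Write the equations: 2A + B + C = -15; 3A + B - C = -5; 4A + B + C = -27.
Subtracting the first from the second: A - 2C = 10.
Subtracting the second from the third: A + 2C = -22.
Solving: C = -8, A = -6, then B = 5.
Hence s_{41} = -6·41 + 5 + (-8)·(-1) = -233.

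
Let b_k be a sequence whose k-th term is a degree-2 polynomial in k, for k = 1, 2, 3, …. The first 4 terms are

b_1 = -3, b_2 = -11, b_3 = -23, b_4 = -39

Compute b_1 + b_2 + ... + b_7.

1st diffs: -8, -12, -16.
2nd diffs: -4, -4 (constant).
Newton forward-difference form: b_k = -3 + (-8)·C(k-1,1) + (-4)·C(k-1,2).
Continuing: -59, -83, -111.
Summing k = 1..7 (7 terms) gives -329.

-329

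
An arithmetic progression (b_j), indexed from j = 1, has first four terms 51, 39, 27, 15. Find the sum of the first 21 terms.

-1449

Common difference d = -12.
b_j = 51 + (j - 1)·(-12).
b_{21} = -189; S = 21·(51 + (-189))/2 = -1449.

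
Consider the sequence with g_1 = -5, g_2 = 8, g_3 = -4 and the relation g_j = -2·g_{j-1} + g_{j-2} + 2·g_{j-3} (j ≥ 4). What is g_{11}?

Iterate the recurrence:
g_4 = 6; g_5 = 0; g_6 = -2; g_7 = 16; g_8 = -34; g_9 = 80; g_{10} = -162; g_{11} = 336.

336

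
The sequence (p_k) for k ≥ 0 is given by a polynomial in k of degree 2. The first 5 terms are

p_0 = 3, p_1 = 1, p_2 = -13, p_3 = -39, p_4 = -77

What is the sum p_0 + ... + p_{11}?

-2736

1st diffs: -2, -14, -26, -38.
2nd diffs: -12, -12, -12 (constant).
So p_k = -6k^2 + 4k + 3.
Continuing: …, -127, -189, -263, -349, …, p_{11} = -679.
Summing k = 0..11 (12 terms) gives -2736.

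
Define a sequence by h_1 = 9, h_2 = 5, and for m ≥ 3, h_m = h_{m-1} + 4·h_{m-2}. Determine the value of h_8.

3245

Step forward from the initial values:
h_3 = 41; h_4 = 61; h_5 = 225; h_6 = 469; h_7 = 1369; h_8 = 3245.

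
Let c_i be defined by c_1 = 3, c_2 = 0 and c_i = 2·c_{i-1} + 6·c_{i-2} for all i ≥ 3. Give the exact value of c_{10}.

c_3 = 18;  c_4 = 36;  c_5 = 180;  c_6 = 576;  c_7 = 2232;  c_8 = 7920;  c_9 = 29232;  c_{10} = 105984.

105984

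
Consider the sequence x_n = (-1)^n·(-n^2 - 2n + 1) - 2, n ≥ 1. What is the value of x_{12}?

(-1)^12 = 1; -n^2 - 2n + 1 at n=12 is -167; so x_{12} = -169.

-169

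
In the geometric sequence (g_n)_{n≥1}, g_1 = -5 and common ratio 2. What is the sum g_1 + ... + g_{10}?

-5115

g_n = (-5)·2^(n-1).
S = (-5)·(2^10 - 1)/(2 - 1) = (-5)·(1024 - 1)/(1) = -5115.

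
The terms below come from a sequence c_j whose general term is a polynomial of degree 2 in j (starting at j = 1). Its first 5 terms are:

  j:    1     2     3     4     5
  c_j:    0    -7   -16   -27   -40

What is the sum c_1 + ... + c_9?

1st diffs: -7, -9, -11, -13.
2nd diffs: -2, -2, -2 (constant).
Newton forward-difference form: c_j = (-7)·C(j-1,1) + (-2)·C(j-1,2).
Continuing: -55, -72, -91, -112.
Summing j = 1..9 (9 terms) gives -420.

-420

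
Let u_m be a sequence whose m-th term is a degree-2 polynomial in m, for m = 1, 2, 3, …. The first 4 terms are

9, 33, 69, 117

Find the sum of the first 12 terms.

4332

1st diffs: 24, 36, 48.
2nd diffs: 12, 12 (constant).
Newton forward-difference form: u_m = 9 + 24·C(m-1,1) + 12·C(m-1,2).
Continuing: …, 177, 249, 333, 429, …, u_{12} = 933.
Summing m = 1..12 (12 terms) gives 4332.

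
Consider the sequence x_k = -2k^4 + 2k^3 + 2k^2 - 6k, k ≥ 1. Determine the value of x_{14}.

-71036

x_{14} = -2·14^4 + 2·14^3 + 2·14^2 - 6·14 = -71036.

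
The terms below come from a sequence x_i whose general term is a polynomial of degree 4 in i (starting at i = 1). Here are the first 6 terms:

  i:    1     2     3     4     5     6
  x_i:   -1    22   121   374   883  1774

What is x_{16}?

76574

1st diffs: 23, 99, 253, 509, 891.
2nd diffs: 76, 154, 256, 382.
3rd diffs: 78, 102, 126.
4th diffs: 24, 24 (constant).
Newton forward-difference form: x_i = -1 + 23·C(i-1,1) + 76·C(i-1,2) + 78·C(i-1,3) + 24·C(i-1,4).
At i = 16: i-1 = 15, so x_{16} = -1 + 345 + 7980 + 35490 + 32760 = 76574.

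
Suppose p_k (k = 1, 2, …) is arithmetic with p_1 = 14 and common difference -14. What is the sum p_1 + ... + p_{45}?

-13230

p_k = 14 + (k - 1)·(-14).
p_{45} = -602; S = 45·(14 + (-602))/2 = -13230.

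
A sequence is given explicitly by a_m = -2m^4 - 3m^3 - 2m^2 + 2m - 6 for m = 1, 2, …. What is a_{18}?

-228066

a_{18} = -2·18^4 - 3·18^3 - 2·18^2 + 2·18 - 6 = -228066.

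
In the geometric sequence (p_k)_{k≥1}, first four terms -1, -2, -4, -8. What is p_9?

-256

Common ratio r = 2.
p_k = (-1)·2^(k-1).
p_9 = (-1)·2^8 = -256.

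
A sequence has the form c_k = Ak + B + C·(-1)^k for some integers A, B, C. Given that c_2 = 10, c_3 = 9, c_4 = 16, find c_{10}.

The three given values yield: 2A + B + C = 10; 3A + B - C = 9; 4A + B + C = 16.
Subtracting the first from the second: A - 2C = -1.
Subtracting the second from the third: A + 2C = 7.
Solving: C = 2, A = 3, then B = 2.
Hence c_{10} = 3·10 + 2 + 2·1 = 34.

34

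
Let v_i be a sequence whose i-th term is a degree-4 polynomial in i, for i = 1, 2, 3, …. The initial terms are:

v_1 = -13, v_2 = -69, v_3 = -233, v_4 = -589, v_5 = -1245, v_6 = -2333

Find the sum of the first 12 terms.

1st diffs: -56, -164, -356, -656, -1088.
2nd diffs: -108, -192, -300, -432.
3rd diffs: -84, -108, -132.
4th diffs: -24, -24 (constant).
So v_i = -i^4 - 4i^3 - 5i^2 + 2i - 5.
Continuing: …, -4009, -6453, -9869, -14485, …, v_{12} = -28349.
Summing i = 1..12 (12 terms) gives -88200.

-88200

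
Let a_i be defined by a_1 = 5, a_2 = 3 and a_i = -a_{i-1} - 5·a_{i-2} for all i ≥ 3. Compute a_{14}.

-122637

Applying the relation repeatedly:
a_3 = -28  a_4 = 13  a_5 = 127  …  a_{11} = 3767  a_{12} = 35368  a_{13} = -54203  a_{14} = -122637.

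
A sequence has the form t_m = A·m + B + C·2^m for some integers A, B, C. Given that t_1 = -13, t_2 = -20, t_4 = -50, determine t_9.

-1057

The three given values yield: A + B + 2C = -13; 2A + B + 4C = -20; 4A + B + 16C = -50.
Subtracting the first from the second: A + 2C = -7.
Subtracting the second from the third: 2A + 12C = -30.
Solving: C = -2, A = -3, then B = -6.
Hence t_9 = -3·9 + (-6) + (-2)·512 = -1057.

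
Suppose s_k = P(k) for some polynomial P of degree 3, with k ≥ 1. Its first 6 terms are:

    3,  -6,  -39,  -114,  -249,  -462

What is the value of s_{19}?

1st diffs: -9, -33, -75, -135, -213.
2nd diffs: -24, -42, -60, -78.
3rd diffs: -18, -18, -18 (constant).
Newton forward-difference form: s_k = 3 + (-9)·C(k-1,1) + (-24)·C(k-1,2) + (-18)·C(k-1,3).
At k = 19: k-1 = 18, so s_{19} = 3 - 162 - 3672 - 14688 = -18519.

-18519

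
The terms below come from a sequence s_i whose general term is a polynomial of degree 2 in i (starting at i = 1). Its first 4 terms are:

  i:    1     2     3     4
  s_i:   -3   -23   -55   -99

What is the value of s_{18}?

-1975

1st diffs: -20, -32, -44.
2nd diffs: -12, -12 (constant).
Newton forward-difference form: s_i = -3 + (-20)·C(i-1,1) + (-12)·C(i-1,2).
At i = 18: i-1 = 17, so s_{18} = -3 - 340 - 1632 = -1975.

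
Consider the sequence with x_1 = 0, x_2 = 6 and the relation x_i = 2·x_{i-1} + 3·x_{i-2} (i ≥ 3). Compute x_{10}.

Compute successive terms:
x_3 = 12;  x_4 = 42;  x_5 = 120;  x_6 = 366;  x_7 = 1092;  x_8 = 3282;  x_9 = 9840;  x_{10} = 29526.
(Characteristic roots are 3 and -1.)

29526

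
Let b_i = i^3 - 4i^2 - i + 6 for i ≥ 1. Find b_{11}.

842

b_{11} = 1·11^3 - 4·11^2 - 1·11 + 6 = 842.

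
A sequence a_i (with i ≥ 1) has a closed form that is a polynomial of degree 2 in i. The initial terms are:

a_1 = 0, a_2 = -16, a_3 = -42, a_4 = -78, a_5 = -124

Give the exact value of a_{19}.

-1818

1st diffs: -16, -26, -36, -46.
2nd diffs: -10, -10, -10 (constant).
Newton forward-difference form: a_i = (-16)·C(i-1,1) + (-10)·C(i-1,2).
At i = 19: i-1 = 18, so a_{19} = -288 - 1530 = -1818.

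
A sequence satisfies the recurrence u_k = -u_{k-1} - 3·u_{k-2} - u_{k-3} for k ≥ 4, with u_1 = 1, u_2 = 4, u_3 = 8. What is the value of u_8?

-159

Iterate the recurrence:
u_4 = -21;  u_5 = -7;  u_6 = 62;  u_7 = -20;  u_8 = -159.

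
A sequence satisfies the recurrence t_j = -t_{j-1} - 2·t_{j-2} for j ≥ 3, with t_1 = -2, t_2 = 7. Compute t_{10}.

-107

Compute successive terms:
t_3 = -3; t_4 = -11; t_5 = 17; t_6 = 5; t_7 = -39; t_8 = 29; t_9 = 49; t_{10} = -107.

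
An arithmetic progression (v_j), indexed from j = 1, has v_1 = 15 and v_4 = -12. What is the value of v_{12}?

Common difference d = (-12 - 15) / (4 - 1) = -9.
v_j = 15 + (j - 1)·(-9).
v_{12} = 15 + 11·(-9) = -84.

-84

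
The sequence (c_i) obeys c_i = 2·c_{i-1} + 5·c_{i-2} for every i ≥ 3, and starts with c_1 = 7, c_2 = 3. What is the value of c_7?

4561

Compute successive terms:
c_3 = 41;  c_4 = 97;  c_5 = 399;  c_6 = 1283;  c_7 = 4561.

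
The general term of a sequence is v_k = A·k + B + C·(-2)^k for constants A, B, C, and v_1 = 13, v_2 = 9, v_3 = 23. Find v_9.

539

Write the equations: A + B - 2C = 13; 2A + B + 4C = 9; 3A + B - 8C = 23.
Subtracting the first from the second: A + 6C = -4.
Subtracting the second from the third: A - 12C = 14.
Solving: C = -1, A = 2, then B = 9.
So v_k = 2·k + 9 + (-1)·(-2)^k; at k=9 this is 539.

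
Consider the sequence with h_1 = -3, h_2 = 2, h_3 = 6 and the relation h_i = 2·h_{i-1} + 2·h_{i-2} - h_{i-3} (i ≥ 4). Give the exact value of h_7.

333

Applying the relation repeatedly:
h_4 = 19;  h_5 = 48;  h_6 = 128;  h_7 = 333.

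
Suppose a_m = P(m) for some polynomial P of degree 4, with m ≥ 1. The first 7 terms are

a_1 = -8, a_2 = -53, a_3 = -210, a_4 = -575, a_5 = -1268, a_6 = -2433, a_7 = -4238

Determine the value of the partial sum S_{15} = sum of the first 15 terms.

1st diffs: -45, -157, -365, -693, -1165, -1805.
2nd diffs: -112, -208, -328, -472, -640.
3rd diffs: -96, -120, -144, -168.
4th diffs: -24, -24, -24 (constant).
Newton forward-difference form: a_m = -8 + (-45)·C(m-1,1) + (-112)·C(m-1,2) + (-96)·C(m-1,3) + (-24)·C(m-1,4).
Continuing: …, -6875, -10560, -15533, -22058, …, a_{15} = -69798.
Summing m = 1..15 (15 terms) gives -258917.

-258917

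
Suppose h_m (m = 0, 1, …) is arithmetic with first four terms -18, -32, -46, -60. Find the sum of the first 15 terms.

-1740

Common difference d = -14.
h_m = -18 + (m - 0)·(-14).
h_{14} = -214; S = 15·(-18 + (-214))/2 = -1740.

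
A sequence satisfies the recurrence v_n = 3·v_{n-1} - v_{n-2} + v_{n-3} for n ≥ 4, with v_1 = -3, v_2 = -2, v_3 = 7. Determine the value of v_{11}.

22891

Step forward from the initial values:
v_4 = 20; v_5 = 51; v_6 = 140; v_7 = 389; v_8 = 1078; v_9 = 2985; v_{10} = 8266; v_{11} = 22891.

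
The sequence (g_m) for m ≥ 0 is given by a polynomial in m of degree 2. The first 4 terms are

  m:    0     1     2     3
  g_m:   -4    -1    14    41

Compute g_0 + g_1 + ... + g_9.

1535

1st diffs: 3, 15, 27.
2nd diffs: 12, 12 (constant).
Newton forward-difference form: g_m = -4 + 3·C(m,1) + 12·C(m,2).
Continuing: …, 80, 131, 194, 269, …, g_9 = 455.
Summing m = 0..9 (10 terms) gives 1535.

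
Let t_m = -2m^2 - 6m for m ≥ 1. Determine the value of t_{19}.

-836

t_{19} = -2·19^2 - 6·19 = -836.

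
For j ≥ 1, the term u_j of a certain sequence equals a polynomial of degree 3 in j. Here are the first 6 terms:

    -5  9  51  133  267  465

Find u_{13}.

4651

1st diffs: 14, 42, 82, 134, 198.
2nd diffs: 28, 40, 52, 64.
3rd diffs: 12, 12, 12 (constant).
Newton forward-difference form: u_j = -5 + 14·C(j-1,1) + 28·C(j-1,2) + 12·C(j-1,3).
At j = 13: j-1 = 12, so u_{13} = -5 + 168 + 1848 + 2640 = 4651.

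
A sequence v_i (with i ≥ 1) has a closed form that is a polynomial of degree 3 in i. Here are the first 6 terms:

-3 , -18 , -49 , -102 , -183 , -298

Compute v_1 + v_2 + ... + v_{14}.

-13237

1st diffs: -15, -31, -53, -81, -115.
2nd diffs: -16, -22, -28, -34.
3rd diffs: -6, -6, -6 (constant).
So v_i = -i^3 - 2i^2 - 2i + 2.
Continuing: …, -453, -654, -907, -1218, …, v_{14} = -3162.
Summing i = 1..14 (14 terms) gives -13237.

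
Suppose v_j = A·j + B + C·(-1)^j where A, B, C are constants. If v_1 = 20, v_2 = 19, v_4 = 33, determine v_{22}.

159

Plug in j = 1, 2, 4: A + B - C = 20; 2A + B + C = 19; 4A + B + C = 33.
Subtracting the first from the second: A + 2C = -1.
Subtracting the second from the third: 2A = 14.
Solving: C = -4, A = 7, then B = 9.
Therefore v_{22} = 154 + 9 + (-4)·1 = 159.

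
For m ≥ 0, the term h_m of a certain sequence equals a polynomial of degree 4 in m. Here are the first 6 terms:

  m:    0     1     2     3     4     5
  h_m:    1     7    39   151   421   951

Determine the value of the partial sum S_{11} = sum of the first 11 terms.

33539

1st diffs: 6, 32, 112, 270, 530.
2nd diffs: 26, 80, 158, 260.
3rd diffs: 54, 78, 102.
4th diffs: 24, 24 (constant).
Newton forward-difference form: h_m = 1 + 6·C(m,1) + 26·C(m,2) + 54·C(m,3) + 24·C(m,4).
Continuing: …, 1867, 3319, 5481, 8551, …, h_{10} = 12751.
Summing m = 0..10 (11 terms) gives 33539.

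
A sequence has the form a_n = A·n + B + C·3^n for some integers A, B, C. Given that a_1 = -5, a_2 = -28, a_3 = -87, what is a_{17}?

Plug in n = 1, 2, 3: A + B + 3C = -5; 2A + B + 9C = -28; 3A + B + 27C = -87.
Subtracting the first from the second: A + 6C = -23.
Subtracting the second from the third: A + 18C = -59.
Solving: C = -3, A = -5, then B = 9.
Therefore a_{17} = -85 + 9 + (-3)·129140163 = -387420565.

-387420565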